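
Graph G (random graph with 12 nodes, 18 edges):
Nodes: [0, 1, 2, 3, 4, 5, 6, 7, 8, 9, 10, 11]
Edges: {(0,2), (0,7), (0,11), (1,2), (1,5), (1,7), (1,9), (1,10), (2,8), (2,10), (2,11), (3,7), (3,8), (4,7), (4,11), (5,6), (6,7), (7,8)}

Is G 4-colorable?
Yes, G is 4-colorable

A valid 4-coloring: color 1: [2, 5, 7, 9]; color 2: [1, 6, 8, 11]; color 3: [0, 3, 4, 10].
(χ(G) = 3 ≤ 4.)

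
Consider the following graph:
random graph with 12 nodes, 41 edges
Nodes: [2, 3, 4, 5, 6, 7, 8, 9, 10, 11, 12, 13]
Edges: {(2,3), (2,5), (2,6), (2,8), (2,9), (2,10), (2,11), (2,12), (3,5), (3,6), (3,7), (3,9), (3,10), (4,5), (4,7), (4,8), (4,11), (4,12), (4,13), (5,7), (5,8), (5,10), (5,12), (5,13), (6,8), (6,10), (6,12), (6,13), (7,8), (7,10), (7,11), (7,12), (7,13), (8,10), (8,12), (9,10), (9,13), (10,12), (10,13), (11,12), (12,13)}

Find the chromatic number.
χ(G) = 5

Clique number ω(G) = 5 (lower bound: χ ≥ ω).
The clique on [2, 5, 8, 10, 12] has size 5, forcing χ ≥ 5, and the coloring below uses 5 colors, so χ(G) = 5.
A valid 5-coloring: color 1: [3, 12]; color 2: [4, 10]; color 3: [2, 7]; color 4: [5, 6, 9, 11]; color 5: [8, 13].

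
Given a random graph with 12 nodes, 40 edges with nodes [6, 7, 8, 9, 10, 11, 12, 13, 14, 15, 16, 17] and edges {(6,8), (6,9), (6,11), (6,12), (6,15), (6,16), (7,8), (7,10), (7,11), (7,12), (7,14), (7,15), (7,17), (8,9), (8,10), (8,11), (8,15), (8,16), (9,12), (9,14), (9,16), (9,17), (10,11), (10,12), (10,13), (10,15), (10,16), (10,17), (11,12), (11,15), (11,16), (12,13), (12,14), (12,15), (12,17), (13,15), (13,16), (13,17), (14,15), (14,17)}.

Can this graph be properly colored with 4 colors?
No, G is not 4-colorable

The clique on vertices [7, 8, 10, 11, 15] has size 5 > 4, so it alone needs 5 colors.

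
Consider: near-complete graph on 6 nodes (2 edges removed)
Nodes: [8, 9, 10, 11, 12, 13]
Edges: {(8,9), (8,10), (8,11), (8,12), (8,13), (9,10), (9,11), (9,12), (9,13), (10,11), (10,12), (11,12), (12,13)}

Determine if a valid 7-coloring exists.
A valid 7-coloring: color 1: [8]; color 2: [9]; color 3: [12]; color 4: [11, 13]; color 5: [10].
(χ(G) = 5 ≤ 7.)

Yes, G is 7-colorable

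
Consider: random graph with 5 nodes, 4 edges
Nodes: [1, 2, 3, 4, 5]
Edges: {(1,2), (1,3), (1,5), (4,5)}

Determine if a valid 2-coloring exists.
Yes, G is 2-colorable

A valid 2-coloring: color 1: [1, 4]; color 2: [2, 3, 5].
(χ(G) = 2 ≤ 2.)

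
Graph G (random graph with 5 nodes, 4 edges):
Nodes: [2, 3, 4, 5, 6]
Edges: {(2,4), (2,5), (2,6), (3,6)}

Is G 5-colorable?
Yes, G is 5-colorable

A valid 5-coloring: color 1: [2, 3]; color 2: [4, 5, 6].
(χ(G) = 2 ≤ 5.)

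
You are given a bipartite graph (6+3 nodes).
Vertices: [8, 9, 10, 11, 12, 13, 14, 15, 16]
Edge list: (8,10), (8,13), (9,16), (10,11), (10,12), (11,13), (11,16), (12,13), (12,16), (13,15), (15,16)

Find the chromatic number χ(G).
Clique number ω(G) = 2 (lower bound: χ ≥ ω).
The graph is bipartite (no odd cycle), so 2 colors suffice: χ(G) = 2.
A valid 2-coloring: color 1: [10, 13, 14, 16]; color 2: [8, 9, 11, 12, 15].

χ(G) = 2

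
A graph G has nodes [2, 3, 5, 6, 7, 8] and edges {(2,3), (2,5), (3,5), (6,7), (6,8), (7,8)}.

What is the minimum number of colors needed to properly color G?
χ(G) = 3

Clique number ω(G) = 3 (lower bound: χ ≥ ω).
The clique on [6, 7, 8] has size 3, forcing χ ≥ 3, and the coloring below uses 3 colors, so χ(G) = 3.
A valid 3-coloring: color 1: [3, 8]; color 2: [5, 6]; color 3: [2, 7].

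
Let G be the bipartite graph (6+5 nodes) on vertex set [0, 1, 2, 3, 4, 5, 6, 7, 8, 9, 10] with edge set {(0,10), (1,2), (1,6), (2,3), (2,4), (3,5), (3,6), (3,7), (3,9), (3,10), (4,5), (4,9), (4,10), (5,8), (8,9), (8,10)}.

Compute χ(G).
χ(G) = 2

Clique number ω(G) = 2 (lower bound: χ ≥ ω).
The graph is bipartite (no odd cycle), so 2 colors suffice: χ(G) = 2.
A valid 2-coloring: color 1: [0, 1, 3, 4, 8]; color 2: [2, 5, 6, 7, 9, 10].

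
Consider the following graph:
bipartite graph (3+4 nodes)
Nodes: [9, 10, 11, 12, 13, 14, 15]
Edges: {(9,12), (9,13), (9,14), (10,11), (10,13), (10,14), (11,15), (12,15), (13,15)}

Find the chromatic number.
Clique number ω(G) = 2 (lower bound: χ ≥ ω).
The graph is bipartite (no odd cycle), so 2 colors suffice: χ(G) = 2.
A valid 2-coloring: color 1: [9, 10, 15]; color 2: [11, 12, 13, 14].

χ(G) = 2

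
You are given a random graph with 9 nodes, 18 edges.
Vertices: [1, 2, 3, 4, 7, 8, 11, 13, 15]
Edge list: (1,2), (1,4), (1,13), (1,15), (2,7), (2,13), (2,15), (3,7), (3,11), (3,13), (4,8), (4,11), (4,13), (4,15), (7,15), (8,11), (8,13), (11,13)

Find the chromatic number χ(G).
χ(G) = 4

Clique number ω(G) = 4 (lower bound: χ ≥ ω).
The clique on [4, 8, 11, 13] has size 4, forcing χ ≥ 4, and the coloring below uses 4 colors, so χ(G) = 4.
A valid 4-coloring: color 1: [13, 15]; color 2: [2, 3, 4]; color 3: [1, 7, 11]; color 4: [8].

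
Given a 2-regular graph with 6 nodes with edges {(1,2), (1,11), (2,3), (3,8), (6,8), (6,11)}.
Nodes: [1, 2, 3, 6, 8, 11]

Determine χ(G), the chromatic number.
χ(G) = 2

Clique number ω(G) = 2 (lower bound: χ ≥ ω).
The graph is bipartite (no odd cycle), so 2 colors suffice: χ(G) = 2.
A valid 2-coloring: color 1: [1, 3, 6]; color 2: [2, 8, 11].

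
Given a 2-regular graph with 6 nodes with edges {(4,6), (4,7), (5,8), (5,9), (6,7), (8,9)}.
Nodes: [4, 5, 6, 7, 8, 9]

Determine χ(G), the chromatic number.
χ(G) = 3

Clique number ω(G) = 3 (lower bound: χ ≥ ω).
The clique on [5, 8, 9] has size 3, forcing χ ≥ 3, and the coloring below uses 3 colors, so χ(G) = 3.
A valid 3-coloring: color 1: [5, 7]; color 2: [4, 9]; color 3: [6, 8].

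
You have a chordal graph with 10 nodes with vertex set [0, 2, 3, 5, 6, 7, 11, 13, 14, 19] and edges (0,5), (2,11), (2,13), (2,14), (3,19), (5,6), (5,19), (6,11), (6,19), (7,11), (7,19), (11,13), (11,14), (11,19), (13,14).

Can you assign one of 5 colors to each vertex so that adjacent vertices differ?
A valid 5-coloring: color 1: [3, 5, 11]; color 2: [0, 14, 19]; color 3: [6, 7, 13]; color 4: [2].
(χ(G) = 4 ≤ 5.)

Yes, G is 5-colorable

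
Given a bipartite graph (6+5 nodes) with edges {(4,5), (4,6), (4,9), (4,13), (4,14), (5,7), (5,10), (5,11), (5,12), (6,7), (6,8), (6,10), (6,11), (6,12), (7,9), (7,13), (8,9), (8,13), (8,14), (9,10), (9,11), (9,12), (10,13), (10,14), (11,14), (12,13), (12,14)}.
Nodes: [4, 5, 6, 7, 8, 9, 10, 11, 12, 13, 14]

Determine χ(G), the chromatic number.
χ(G) = 2

Clique number ω(G) = 2 (lower bound: χ ≥ ω).
The graph is bipartite (no odd cycle), so 2 colors suffice: χ(G) = 2.
A valid 2-coloring: color 1: [5, 6, 9, 13, 14]; color 2: [4, 7, 8, 10, 11, 12].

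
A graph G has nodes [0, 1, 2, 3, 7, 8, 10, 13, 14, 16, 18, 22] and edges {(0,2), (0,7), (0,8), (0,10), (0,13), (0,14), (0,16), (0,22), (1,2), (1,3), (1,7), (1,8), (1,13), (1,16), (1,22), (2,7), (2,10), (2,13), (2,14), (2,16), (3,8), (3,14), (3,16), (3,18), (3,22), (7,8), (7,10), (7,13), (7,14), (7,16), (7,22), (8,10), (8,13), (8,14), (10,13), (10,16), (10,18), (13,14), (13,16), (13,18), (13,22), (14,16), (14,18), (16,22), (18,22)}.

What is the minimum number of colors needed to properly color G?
Clique number ω(G) = 6 (lower bound: χ ≥ ω).
The clique on [0, 2, 7, 10, 13, 16] has size 6, forcing χ ≥ 6, and the coloring below uses 6 colors, so χ(G) = 6.
A valid 6-coloring: color 1: [3, 13]; color 2: [8, 16, 18]; color 3: [7]; color 4: [10, 14, 22]; color 5: [0, 1]; color 6: [2].

χ(G) = 6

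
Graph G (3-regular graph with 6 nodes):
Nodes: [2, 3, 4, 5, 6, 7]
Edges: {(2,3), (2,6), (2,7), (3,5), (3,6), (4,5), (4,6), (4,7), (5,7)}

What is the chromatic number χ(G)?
χ(G) = 3

Clique number ω(G) = 3 (lower bound: χ ≥ ω).
The clique on [2, 3, 6] has size 3, forcing χ ≥ 3, and the coloring below uses 3 colors, so χ(G) = 3.
A valid 3-coloring: color 1: [5, 6]; color 2: [3, 7]; color 3: [2, 4].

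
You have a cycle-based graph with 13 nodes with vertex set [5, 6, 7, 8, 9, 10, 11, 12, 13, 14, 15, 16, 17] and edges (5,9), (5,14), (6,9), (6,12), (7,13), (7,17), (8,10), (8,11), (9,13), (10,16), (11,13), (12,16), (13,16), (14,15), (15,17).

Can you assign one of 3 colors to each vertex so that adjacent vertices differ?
Yes, G is 3-colorable

A valid 3-coloring: color 1: [5, 6, 10, 13, 17]; color 2: [7, 8, 9, 14, 16]; color 3: [11, 12, 15].
(χ(G) = 3 ≤ 3.)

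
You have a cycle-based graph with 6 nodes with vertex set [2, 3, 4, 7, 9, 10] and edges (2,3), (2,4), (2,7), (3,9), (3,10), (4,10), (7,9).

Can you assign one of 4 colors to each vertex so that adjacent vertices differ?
Yes, G is 4-colorable

A valid 4-coloring: color 1: [2, 9, 10]; color 2: [3, 4, 7].
(χ(G) = 2 ≤ 4.)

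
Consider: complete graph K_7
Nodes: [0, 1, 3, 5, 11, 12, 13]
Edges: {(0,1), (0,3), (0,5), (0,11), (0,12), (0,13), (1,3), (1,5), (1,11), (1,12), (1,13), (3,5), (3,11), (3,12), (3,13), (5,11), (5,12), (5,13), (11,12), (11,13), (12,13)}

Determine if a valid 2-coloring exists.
The clique on vertices [0, 1, 3, 5, 11, 12, 13] has size 7 > 2, so it alone needs 7 colors.

No, G is not 2-colorable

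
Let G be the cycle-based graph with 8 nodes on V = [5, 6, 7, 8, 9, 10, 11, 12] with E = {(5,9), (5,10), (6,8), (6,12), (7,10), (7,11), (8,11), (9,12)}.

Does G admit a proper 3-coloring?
Yes, G is 3-colorable

A valid 3-coloring: color 1: [5, 7, 8, 12]; color 2: [6, 9, 10, 11].
(χ(G) = 2 ≤ 3.)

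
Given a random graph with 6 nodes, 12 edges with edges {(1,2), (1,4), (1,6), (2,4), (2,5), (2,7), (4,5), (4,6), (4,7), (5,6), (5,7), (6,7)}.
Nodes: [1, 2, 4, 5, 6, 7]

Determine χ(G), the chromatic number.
χ(G) = 4

Clique number ω(G) = 4 (lower bound: χ ≥ ω).
The clique on [2, 4, 5, 7] has size 4, forcing χ ≥ 4, and the coloring below uses 4 colors, so χ(G) = 4.
A valid 4-coloring: color 1: [4]; color 2: [2, 6]; color 3: [1, 7]; color 4: [5].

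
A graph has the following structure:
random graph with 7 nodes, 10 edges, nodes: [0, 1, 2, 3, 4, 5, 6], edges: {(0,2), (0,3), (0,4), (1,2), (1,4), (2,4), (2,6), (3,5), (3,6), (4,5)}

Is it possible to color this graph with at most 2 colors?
No, G is not 2-colorable

The clique on vertices [0, 2, 4] has size 3 > 2, so it alone needs 3 colors.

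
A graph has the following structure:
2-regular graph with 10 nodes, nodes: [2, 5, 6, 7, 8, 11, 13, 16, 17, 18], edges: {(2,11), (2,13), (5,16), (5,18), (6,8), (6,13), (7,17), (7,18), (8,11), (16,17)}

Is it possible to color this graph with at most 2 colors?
No, G is not 2-colorable

Odd cycle [2, 11, 8, 6, 13] needs 3 colors (χ ≥ 3).
Hence χ(G) ≥ 3 > 2, so no proper 2-coloring exists.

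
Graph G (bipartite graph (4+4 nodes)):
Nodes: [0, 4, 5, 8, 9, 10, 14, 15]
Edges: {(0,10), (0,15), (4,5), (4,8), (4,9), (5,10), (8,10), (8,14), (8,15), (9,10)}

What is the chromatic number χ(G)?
Clique number ω(G) = 2 (lower bound: χ ≥ ω).
The graph is bipartite (no odd cycle), so 2 colors suffice: χ(G) = 2.
A valid 2-coloring: color 1: [0, 5, 8, 9]; color 2: [4, 10, 14, 15].

χ(G) = 2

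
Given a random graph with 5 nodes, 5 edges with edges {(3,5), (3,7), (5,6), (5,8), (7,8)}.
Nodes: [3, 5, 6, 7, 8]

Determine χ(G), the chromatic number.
Clique number ω(G) = 2 (lower bound: χ ≥ ω).
The graph is bipartite (no odd cycle), so 2 colors suffice: χ(G) = 2.
A valid 2-coloring: color 1: [5, 7]; color 2: [3, 6, 8].

χ(G) = 2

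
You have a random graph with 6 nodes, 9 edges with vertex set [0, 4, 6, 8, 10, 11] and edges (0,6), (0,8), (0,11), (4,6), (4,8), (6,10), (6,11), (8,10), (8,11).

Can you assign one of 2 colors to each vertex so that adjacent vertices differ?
The clique on vertices [0, 8, 11] has size 3 > 2, so it alone needs 3 colors.

No, G is not 2-colorable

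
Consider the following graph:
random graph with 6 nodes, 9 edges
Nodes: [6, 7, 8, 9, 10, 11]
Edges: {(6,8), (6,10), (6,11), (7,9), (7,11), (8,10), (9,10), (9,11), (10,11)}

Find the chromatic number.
Clique number ω(G) = 3 (lower bound: χ ≥ ω).
The clique on [6, 8, 10] has size 3, forcing χ ≥ 3, and the coloring below uses 3 colors, so χ(G) = 3.
A valid 3-coloring: color 1: [7, 10]; color 2: [8, 11]; color 3: [6, 9].

χ(G) = 3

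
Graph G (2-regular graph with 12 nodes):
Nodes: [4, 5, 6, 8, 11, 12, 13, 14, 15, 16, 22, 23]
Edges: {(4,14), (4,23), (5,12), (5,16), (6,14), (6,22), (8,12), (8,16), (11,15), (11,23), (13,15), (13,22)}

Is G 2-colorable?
A valid 2-coloring: color 1: [5, 8, 14, 15, 22, 23]; color 2: [4, 6, 11, 12, 13, 16].
(χ(G) = 2 ≤ 2.)

Yes, G is 2-colorable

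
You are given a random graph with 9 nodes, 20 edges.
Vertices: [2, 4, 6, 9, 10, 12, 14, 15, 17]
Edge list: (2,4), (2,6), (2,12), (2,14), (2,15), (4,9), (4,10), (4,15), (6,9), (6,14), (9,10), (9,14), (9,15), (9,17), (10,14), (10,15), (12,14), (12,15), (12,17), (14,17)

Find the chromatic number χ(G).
Clique number ω(G) = 4 (lower bound: χ ≥ ω).
The clique on [4, 9, 10, 15] has size 4, forcing χ ≥ 4, and the coloring below uses 4 colors, so χ(G) = 4.
A valid 4-coloring: color 1: [14, 15]; color 2: [2, 9]; color 3: [6, 10, 12]; color 4: [4, 17].

χ(G) = 4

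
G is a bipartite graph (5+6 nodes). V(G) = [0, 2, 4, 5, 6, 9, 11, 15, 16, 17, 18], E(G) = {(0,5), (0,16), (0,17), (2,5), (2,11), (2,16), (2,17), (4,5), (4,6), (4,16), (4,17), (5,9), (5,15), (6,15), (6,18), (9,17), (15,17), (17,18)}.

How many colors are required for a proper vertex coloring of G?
χ(G) = 2

Clique number ω(G) = 2 (lower bound: χ ≥ ω).
The graph is bipartite (no odd cycle), so 2 colors suffice: χ(G) = 2.
A valid 2-coloring: color 1: [5, 6, 11, 16, 17]; color 2: [0, 2, 4, 9, 15, 18].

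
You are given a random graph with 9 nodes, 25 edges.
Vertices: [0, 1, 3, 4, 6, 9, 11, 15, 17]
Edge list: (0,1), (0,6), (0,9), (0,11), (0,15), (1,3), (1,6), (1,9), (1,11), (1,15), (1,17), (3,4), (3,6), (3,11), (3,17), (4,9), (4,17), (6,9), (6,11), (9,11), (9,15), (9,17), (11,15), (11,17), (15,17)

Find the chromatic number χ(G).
χ(G) = 5

Clique number ω(G) = 5 (lower bound: χ ≥ ω).
The clique on [0, 1, 6, 9, 11] has size 5, forcing χ ≥ 5, and the coloring below uses 5 colors, so χ(G) = 5.
A valid 5-coloring: color 1: [1, 4]; color 2: [11]; color 3: [3, 9]; color 4: [0, 17]; color 5: [6, 15].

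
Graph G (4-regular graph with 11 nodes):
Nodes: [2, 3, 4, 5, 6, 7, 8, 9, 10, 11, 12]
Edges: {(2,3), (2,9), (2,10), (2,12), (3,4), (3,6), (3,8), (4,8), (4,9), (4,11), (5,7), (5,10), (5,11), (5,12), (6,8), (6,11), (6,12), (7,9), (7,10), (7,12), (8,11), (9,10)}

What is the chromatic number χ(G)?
χ(G) = 3

Clique number ω(G) = 3 (lower bound: χ ≥ ω).
The clique on [2, 9, 10] has size 3, forcing χ ≥ 3, and the coloring below uses 3 colors, so χ(G) = 3.
A valid 3-coloring: color 1: [3, 10, 11, 12]; color 2: [2, 4, 6, 7]; color 3: [5, 8, 9].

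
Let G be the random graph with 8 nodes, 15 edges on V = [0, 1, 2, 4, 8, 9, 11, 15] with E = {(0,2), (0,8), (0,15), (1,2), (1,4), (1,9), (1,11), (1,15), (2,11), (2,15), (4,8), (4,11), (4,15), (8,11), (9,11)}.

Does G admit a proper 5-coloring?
A valid 5-coloring: color 1: [1, 8]; color 2: [11, 15]; color 3: [2, 4, 9]; color 4: [0].
(χ(G) = 4 ≤ 5.)

Yes, G is 5-colorable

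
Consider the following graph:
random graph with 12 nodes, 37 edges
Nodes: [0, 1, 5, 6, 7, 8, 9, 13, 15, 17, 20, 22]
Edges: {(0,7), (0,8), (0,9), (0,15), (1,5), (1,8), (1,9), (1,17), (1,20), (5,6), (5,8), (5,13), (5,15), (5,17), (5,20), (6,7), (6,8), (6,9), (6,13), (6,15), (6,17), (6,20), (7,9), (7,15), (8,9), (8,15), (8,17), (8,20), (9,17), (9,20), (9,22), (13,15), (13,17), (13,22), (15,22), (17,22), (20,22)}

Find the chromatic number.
χ(G) = 4

Clique number ω(G) = 4 (lower bound: χ ≥ ω).
The clique on [1, 8, 9, 17] has size 4, forcing χ ≥ 4, and the coloring below uses 4 colors, so χ(G) = 4.
A valid 4-coloring: color 1: [7, 8, 13]; color 2: [0, 1, 6, 22]; color 3: [5, 9]; color 4: [15, 17, 20].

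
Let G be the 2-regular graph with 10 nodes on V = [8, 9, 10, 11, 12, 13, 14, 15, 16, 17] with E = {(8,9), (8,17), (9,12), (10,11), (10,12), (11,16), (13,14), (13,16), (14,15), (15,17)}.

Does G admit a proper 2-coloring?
A valid 2-coloring: color 1: [9, 10, 14, 16, 17]; color 2: [8, 11, 12, 13, 15].
(χ(G) = 2 ≤ 2.)

Yes, G is 2-colorable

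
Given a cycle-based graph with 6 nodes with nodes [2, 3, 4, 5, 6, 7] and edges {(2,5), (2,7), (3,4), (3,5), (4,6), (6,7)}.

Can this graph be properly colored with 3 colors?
Yes, G is 3-colorable

A valid 3-coloring: color 1: [2, 3, 6]; color 2: [4, 5, 7].
(χ(G) = 2 ≤ 3.)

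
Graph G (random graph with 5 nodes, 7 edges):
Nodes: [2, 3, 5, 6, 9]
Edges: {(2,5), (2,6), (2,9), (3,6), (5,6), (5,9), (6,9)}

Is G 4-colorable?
Yes, G is 4-colorable

A valid 4-coloring: color 1: [6]; color 2: [3, 9]; color 3: [2]; color 4: [5].
(χ(G) = 4 ≤ 4.)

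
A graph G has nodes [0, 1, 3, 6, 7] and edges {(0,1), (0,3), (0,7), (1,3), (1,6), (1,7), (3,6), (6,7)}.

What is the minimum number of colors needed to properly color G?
Clique number ω(G) = 3 (lower bound: χ ≥ ω).
The clique on [0, 1, 3] has size 3, forcing χ ≥ 3, and the coloring below uses 3 colors, so χ(G) = 3.
A valid 3-coloring: color 1: [1]; color 2: [0, 6]; color 3: [3, 7].

χ(G) = 3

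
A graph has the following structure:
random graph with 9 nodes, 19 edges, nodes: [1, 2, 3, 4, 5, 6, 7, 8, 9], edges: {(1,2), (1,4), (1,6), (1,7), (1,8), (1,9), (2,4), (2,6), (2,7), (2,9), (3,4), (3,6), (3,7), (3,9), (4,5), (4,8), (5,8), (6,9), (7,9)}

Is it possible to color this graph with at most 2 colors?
No, G is not 2-colorable

The clique on vertices [1, 2, 6, 9] has size 4 > 2, so it alone needs 4 colors.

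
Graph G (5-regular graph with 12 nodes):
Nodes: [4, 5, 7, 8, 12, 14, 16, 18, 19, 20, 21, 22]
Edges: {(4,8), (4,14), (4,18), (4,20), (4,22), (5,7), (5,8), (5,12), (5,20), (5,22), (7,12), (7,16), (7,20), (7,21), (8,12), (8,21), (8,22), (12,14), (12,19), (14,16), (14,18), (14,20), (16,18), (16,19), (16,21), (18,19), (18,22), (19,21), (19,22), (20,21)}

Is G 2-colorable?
No, G is not 2-colorable

The clique on vertices [4, 8, 22] has size 3 > 2, so it alone needs 3 colors.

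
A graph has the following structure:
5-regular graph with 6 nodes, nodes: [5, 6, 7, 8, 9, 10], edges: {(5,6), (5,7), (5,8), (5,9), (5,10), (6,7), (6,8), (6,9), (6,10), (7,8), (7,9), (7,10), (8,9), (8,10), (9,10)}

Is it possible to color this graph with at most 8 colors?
A valid 8-coloring: color 1: [8]; color 2: [7]; color 3: [9]; color 4: [5]; color 5: [6]; color 6: [10].
(χ(G) = 6 ≤ 8.)

Yes, G is 8-colorable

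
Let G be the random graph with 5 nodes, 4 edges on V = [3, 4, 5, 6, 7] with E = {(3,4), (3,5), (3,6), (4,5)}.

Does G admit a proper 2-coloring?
The clique on vertices [3, 4, 5] has size 3 > 2, so it alone needs 3 colors.

No, G is not 2-colorable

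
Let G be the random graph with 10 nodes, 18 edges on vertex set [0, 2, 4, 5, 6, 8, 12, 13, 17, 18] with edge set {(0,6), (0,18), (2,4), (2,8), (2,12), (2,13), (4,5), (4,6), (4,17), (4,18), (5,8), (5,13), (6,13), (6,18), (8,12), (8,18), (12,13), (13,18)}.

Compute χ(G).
Clique number ω(G) = 3 (lower bound: χ ≥ ω).
The clique on [0, 6, 18] has size 3, forcing χ ≥ 3, and the coloring below uses 3 colors, so χ(G) = 3.
A valid 3-coloring: color 1: [5, 12, 17, 18]; color 2: [0, 4, 8, 13]; color 3: [2, 6].

χ(G) = 3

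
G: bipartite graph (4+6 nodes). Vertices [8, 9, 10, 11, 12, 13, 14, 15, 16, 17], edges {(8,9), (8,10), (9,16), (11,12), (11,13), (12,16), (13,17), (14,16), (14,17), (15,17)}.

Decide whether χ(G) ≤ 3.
A valid 3-coloring: color 1: [8, 11, 16, 17]; color 2: [9, 10, 12, 13, 14, 15].
(χ(G) = 2 ≤ 3.)

Yes, G is 3-colorable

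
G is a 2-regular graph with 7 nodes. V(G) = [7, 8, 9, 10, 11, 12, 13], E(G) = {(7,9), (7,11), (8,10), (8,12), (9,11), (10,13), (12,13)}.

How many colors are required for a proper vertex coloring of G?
χ(G) = 3

Clique number ω(G) = 3 (lower bound: χ ≥ ω).
The clique on [7, 9, 11] has size 3, forcing χ ≥ 3, and the coloring below uses 3 colors, so χ(G) = 3.
A valid 3-coloring: color 1: [8, 11, 13]; color 2: [7, 10, 12]; color 3: [9].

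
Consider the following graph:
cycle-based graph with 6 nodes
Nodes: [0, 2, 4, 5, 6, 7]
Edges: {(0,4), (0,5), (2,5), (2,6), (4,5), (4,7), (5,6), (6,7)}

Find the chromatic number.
χ(G) = 3

Clique number ω(G) = 3 (lower bound: χ ≥ ω).
The clique on [0, 4, 5] has size 3, forcing χ ≥ 3, and the coloring below uses 3 colors, so χ(G) = 3.
A valid 3-coloring: color 1: [5, 7]; color 2: [4, 6]; color 3: [0, 2].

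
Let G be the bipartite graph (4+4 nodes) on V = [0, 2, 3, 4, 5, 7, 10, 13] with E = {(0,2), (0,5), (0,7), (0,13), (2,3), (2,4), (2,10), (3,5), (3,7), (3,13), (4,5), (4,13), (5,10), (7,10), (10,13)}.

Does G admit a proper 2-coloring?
Yes, G is 2-colorable

A valid 2-coloring: color 1: [2, 5, 7, 13]; color 2: [0, 3, 4, 10].
(χ(G) = 2 ≤ 2.)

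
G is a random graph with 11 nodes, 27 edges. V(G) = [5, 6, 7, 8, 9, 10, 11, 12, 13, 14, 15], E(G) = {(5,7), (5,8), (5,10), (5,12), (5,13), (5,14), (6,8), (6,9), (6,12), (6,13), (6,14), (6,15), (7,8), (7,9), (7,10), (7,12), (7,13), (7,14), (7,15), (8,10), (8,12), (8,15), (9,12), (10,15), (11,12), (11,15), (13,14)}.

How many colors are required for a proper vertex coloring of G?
Clique number ω(G) = 4 (lower bound: χ ≥ ω).
The clique on [5, 7, 8, 10] has size 4, forcing χ ≥ 4, and the coloring below uses 4 colors, so χ(G) = 4.
A valid 4-coloring: color 1: [6, 7, 11]; color 2: [8, 9, 14]; color 3: [5, 15]; color 4: [10, 12, 13].

χ(G) = 4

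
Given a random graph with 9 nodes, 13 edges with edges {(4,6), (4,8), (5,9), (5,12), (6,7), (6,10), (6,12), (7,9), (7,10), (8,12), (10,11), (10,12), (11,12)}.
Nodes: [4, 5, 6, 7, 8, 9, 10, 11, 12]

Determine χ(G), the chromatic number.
Clique number ω(G) = 3 (lower bound: χ ≥ ω).
The clique on [10, 11, 12] has size 3, forcing χ ≥ 3, and the coloring below uses 3 colors, so χ(G) = 3.
A valid 3-coloring: color 1: [4, 7, 12]; color 2: [8, 9, 10]; color 3: [5, 6, 11].

χ(G) = 3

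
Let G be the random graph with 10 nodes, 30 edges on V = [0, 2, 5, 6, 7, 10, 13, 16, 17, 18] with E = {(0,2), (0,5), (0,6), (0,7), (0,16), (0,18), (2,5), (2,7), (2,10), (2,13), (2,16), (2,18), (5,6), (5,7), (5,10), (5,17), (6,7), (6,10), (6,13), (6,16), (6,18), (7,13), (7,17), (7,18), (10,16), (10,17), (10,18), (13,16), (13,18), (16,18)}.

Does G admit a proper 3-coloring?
No, G is not 3-colorable

The clique on vertices [0, 2, 16, 18] has size 4 > 3, so it alone needs 4 colors.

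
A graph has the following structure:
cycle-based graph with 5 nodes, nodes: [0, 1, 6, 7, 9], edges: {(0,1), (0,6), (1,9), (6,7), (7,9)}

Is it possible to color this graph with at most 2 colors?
No, G is not 2-colorable

Odd cycle [1, 0, 6, 7, 9] needs 3 colors (χ ≥ 3).
Hence χ(G) ≥ 3 > 2, so no proper 2-coloring exists.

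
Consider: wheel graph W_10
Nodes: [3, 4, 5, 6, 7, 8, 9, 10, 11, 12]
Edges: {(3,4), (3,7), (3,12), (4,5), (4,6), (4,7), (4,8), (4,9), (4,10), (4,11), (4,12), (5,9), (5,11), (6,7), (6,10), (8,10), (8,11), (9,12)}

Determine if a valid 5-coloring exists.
Yes, G is 5-colorable

A valid 5-coloring: color 1: [4]; color 2: [3, 5, 6, 8]; color 3: [7, 10, 11, 12]; color 4: [9].
(χ(G) = 4 ≤ 5.)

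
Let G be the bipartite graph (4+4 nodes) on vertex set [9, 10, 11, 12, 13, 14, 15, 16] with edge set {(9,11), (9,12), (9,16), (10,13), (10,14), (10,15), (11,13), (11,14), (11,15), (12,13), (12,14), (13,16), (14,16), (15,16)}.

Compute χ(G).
Clique number ω(G) = 2 (lower bound: χ ≥ ω).
The graph is bipartite (no odd cycle), so 2 colors suffice: χ(G) = 2.
A valid 2-coloring: color 1: [9, 13, 14, 15]; color 2: [10, 11, 12, 16].

χ(G) = 2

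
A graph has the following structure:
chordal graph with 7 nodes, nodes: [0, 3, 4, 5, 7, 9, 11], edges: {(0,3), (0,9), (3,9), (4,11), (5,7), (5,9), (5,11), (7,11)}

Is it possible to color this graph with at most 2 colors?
The clique on vertices [0, 3, 9] has size 3 > 2, so it alone needs 3 colors.

No, G is not 2-colorable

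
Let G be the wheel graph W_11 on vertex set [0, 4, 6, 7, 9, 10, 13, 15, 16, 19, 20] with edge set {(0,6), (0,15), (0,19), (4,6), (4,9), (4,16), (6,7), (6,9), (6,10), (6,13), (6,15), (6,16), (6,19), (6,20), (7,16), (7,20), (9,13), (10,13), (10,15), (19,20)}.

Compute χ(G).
χ(G) = 3

Clique number ω(G) = 3 (lower bound: χ ≥ ω).
The clique on [0, 6, 19] has size 3, forcing χ ≥ 3, and the coloring below uses 3 colors, so χ(G) = 3.
A valid 3-coloring: color 1: [6]; color 2: [4, 7, 13, 15, 19]; color 3: [0, 9, 10, 16, 20].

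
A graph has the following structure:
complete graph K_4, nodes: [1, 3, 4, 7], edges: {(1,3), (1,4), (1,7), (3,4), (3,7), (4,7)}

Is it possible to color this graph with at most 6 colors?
A valid 6-coloring: color 1: [1]; color 2: [4]; color 3: [3]; color 4: [7].
(χ(G) = 4 ≤ 6.)

Yes, G is 6-colorable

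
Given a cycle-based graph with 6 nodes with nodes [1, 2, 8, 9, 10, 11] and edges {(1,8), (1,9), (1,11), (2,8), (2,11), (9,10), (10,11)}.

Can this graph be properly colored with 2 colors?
A valid 2-coloring: color 1: [1, 2, 10]; color 2: [8, 9, 11].
(χ(G) = 2 ≤ 2.)

Yes, G is 2-colorable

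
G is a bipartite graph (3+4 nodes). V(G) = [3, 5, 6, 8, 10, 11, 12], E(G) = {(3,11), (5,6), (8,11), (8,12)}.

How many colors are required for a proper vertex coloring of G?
Clique number ω(G) = 2 (lower bound: χ ≥ ω).
The graph is bipartite (no odd cycle), so 2 colors suffice: χ(G) = 2.
A valid 2-coloring: color 1: [6, 10, 11, 12]; color 2: [3, 5, 8].

χ(G) = 2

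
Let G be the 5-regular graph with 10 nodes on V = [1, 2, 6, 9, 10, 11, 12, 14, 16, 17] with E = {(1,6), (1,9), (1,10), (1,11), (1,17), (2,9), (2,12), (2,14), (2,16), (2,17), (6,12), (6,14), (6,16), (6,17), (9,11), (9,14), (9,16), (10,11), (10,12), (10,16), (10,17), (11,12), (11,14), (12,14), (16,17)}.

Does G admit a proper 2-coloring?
The clique on vertices [1, 9, 11] has size 3 > 2, so it alone needs 3 colors.

No, G is not 2-colorable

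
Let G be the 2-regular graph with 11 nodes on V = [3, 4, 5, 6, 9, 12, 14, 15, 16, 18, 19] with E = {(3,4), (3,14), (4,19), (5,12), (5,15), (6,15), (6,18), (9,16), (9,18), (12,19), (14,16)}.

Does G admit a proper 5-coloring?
A valid 5-coloring: color 1: [4, 5, 6, 9, 14]; color 2: [3, 12, 15, 16, 18]; color 3: [19].
(χ(G) = 3 ≤ 5.)

Yes, G is 5-colorable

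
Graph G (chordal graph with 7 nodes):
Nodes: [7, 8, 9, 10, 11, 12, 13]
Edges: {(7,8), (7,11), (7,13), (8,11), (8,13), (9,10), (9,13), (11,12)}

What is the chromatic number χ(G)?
Clique number ω(G) = 3 (lower bound: χ ≥ ω).
The clique on [7, 8, 11] has size 3, forcing χ ≥ 3, and the coloring below uses 3 colors, so χ(G) = 3.
A valid 3-coloring: color 1: [10, 11, 13]; color 2: [8, 9, 12]; color 3: [7].

χ(G) = 3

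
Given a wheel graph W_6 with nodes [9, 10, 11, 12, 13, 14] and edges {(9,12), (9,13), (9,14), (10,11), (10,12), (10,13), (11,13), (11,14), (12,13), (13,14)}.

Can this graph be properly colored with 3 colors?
Odd cycle [12, 9, 14, 11, 10] needs 3 colors (χ ≥ 3).
Vertex 13 is adjacent to every vertex of [9, 10, 11, 12, 14], which already need 3 colors among themselves, so 13 needs a new color (χ ≥ 4).
Hence χ(G) ≥ 4 > 3, so no proper 3-coloring exists.

No, G is not 3-colorable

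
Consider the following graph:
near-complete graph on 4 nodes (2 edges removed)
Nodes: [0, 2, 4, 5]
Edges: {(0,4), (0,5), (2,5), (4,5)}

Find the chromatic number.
χ(G) = 3

Clique number ω(G) = 3 (lower bound: χ ≥ ω).
The clique on [0, 4, 5] has size 3, forcing χ ≥ 3, and the coloring below uses 3 colors, so χ(G) = 3.
A valid 3-coloring: color 1: [5]; color 2: [0, 2]; color 3: [4].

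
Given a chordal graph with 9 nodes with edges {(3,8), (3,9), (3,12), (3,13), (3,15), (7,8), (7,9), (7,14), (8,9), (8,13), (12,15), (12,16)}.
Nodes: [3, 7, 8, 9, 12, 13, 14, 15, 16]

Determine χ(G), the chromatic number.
χ(G) = 3

Clique number ω(G) = 3 (lower bound: χ ≥ ω).
The clique on [3, 8, 9] has size 3, forcing χ ≥ 3, and the coloring below uses 3 colors, so χ(G) = 3.
A valid 3-coloring: color 1: [3, 7, 16]; color 2: [8, 12, 14]; color 3: [9, 13, 15].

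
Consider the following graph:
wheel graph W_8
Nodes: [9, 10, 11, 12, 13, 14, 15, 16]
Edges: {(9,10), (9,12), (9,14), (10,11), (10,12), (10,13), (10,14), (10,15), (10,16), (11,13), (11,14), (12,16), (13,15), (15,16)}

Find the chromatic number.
χ(G) = 4

Clique number ω(G) = 3 (lower bound: χ ≥ ω).
Odd cycle [14, 9, 12, 16, 15, 13, 11] needs 3 colors (χ ≥ 3).
Vertex 10 is adjacent to every vertex of [9, 11, 12, 13, 14, 15, 16], which already need 3 colors among themselves, so 10 needs a new color (χ ≥ 4).
The coloring below uses 4 colors, so χ(G) = 4.
A valid 4-coloring: color 1: [10]; color 2: [12, 13, 14]; color 3: [9, 11, 16]; color 4: [15].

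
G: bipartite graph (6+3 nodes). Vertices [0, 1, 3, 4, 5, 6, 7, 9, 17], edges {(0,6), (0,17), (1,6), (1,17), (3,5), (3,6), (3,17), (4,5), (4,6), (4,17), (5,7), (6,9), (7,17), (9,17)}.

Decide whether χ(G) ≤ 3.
A valid 3-coloring: color 1: [5, 6, 17]; color 2: [0, 1, 3, 4, 7, 9].
(χ(G) = 2 ≤ 3.)

Yes, G is 3-colorable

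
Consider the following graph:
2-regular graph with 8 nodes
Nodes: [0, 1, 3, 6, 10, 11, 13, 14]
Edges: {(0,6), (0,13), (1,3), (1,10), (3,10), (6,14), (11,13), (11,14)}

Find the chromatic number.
Clique number ω(G) = 3 (lower bound: χ ≥ ω).
The clique on [1, 3, 10] has size 3, forcing χ ≥ 3, and the coloring below uses 3 colors, so χ(G) = 3.
A valid 3-coloring: color 1: [1, 6, 11]; color 2: [3, 13, 14]; color 3: [0, 10].

χ(G) = 3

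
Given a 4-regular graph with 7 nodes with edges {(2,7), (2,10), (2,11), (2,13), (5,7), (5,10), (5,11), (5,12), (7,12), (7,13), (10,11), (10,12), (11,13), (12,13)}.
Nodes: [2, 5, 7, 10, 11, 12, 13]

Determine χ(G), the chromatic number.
Clique number ω(G) = 3 (lower bound: χ ≥ ω).
Suppose a proper 3-coloring c exists. The clique [2, 7, 13] takes 3 distinct colors; by symmetry let c(2) = 1, c(7) = 2, c(13) = 3.
- Vertex 11: neighbors [2, 13] already have colors [1, 3] ⇒ c(11) = 2.
- Vertex 10: neighbors [2, 11] already have colors [1, 2] ⇒ c(10) = 3.
- Vertex 5: neighbors [7, 10] already have colors [2, 3] ⇒ c(5) = 1.
- Vertex 12: neighbors [5, 7, 10] already have colors [1, 2, 3] — all 3 colors blocked. Contradiction.
The forced assignments end in a contradiction, so G has no proper 3-coloring (χ ≥ 4).
The coloring below uses 4 colors, so χ(G) = 4.
A valid 4-coloring: color 1: [7, 11]; color 2: [10, 13]; color 3: [2, 5]; color 4: [12].

χ(G) = 4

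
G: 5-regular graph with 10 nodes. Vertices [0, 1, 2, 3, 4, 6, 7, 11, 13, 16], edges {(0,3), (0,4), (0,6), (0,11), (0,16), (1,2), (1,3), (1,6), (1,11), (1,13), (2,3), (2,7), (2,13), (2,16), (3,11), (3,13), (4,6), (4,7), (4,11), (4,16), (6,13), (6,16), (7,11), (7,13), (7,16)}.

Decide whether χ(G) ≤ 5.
A valid 5-coloring: color 1: [0, 1, 7]; color 2: [11, 13, 16]; color 3: [3, 6]; color 4: [2, 4].
(χ(G) = 4 ≤ 5.)

Yes, G is 5-colorable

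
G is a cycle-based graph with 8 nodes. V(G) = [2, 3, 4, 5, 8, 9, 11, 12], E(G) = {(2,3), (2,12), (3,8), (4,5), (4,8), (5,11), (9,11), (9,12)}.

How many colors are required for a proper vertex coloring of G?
χ(G) = 2

Clique number ω(G) = 2 (lower bound: χ ≥ ω).
The graph is bipartite (no odd cycle), so 2 colors suffice: χ(G) = 2.
A valid 2-coloring: color 1: [3, 4, 11, 12]; color 2: [2, 5, 8, 9].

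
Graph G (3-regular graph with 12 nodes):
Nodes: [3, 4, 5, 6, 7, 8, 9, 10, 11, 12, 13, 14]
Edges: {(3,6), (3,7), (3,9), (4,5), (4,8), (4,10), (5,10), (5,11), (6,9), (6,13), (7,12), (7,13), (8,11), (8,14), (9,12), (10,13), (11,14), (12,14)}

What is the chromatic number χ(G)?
Clique number ω(G) = 3 (lower bound: χ ≥ ω).
The clique on [3, 6, 9] has size 3, forcing χ ≥ 3, and the coloring below uses 3 colors, so χ(G) = 3.
A valid 3-coloring: color 1: [5, 9, 13, 14]; color 2: [6, 7, 8, 10]; color 3: [3, 4, 11, 12].

χ(G) = 3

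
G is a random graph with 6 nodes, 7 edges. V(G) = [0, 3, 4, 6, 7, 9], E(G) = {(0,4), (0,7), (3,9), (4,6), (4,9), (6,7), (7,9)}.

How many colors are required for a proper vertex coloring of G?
Clique number ω(G) = 2 (lower bound: χ ≥ ω).
The graph is bipartite (no odd cycle), so 2 colors suffice: χ(G) = 2.
A valid 2-coloring: color 1: [3, 4, 7]; color 2: [0, 6, 9].

χ(G) = 2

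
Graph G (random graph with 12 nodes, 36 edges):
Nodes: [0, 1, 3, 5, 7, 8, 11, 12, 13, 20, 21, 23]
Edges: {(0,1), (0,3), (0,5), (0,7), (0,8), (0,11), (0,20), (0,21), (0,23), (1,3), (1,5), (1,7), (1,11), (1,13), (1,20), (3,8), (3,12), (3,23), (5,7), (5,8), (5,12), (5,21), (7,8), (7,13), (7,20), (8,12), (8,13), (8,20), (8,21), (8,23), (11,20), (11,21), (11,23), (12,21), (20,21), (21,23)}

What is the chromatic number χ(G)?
Clique number ω(G) = 4 (lower bound: χ ≥ ω).
Odd cycle [8, 21, 11, 1, 7] needs 3 colors (χ ≥ 3).
Vertex 20 is adjacent to every vertex of [1, 7, 8, 11, 21], which already need 3 colors among themselves, so 20 needs a new color (χ ≥ 4).
Vertex 0 is adjacent to every vertex of [1, 7, 8, 11, 20, 21], which already need 4 colors among themselves, so 0 needs a new color (χ ≥ 5).
The coloring below uses 5 colors, so χ(G) = 5.
A valid 5-coloring: color 1: [0, 12, 13]; color 2: [1, 8]; color 3: [3, 7, 21]; color 4: [5, 20, 23]; color 5: [11].

χ(G) = 5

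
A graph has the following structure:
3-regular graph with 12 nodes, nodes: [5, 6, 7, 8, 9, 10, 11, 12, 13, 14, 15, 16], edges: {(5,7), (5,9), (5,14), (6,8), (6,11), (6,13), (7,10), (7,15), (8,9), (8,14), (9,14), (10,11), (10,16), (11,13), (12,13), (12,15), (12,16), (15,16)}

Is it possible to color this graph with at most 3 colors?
Yes, G is 3-colorable

A valid 3-coloring: color 1: [5, 8, 10, 13, 15]; color 2: [7, 9, 11, 16]; color 3: [6, 12, 14].
(χ(G) = 3 ≤ 3.)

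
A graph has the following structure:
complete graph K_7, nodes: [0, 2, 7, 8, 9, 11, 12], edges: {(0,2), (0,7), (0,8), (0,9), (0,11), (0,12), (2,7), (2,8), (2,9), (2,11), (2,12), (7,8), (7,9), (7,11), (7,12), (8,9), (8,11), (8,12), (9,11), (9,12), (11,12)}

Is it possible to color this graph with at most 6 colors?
The clique on vertices [0, 2, 7, 8, 9, 11, 12] has size 7 > 6, so it alone needs 7 colors.

No, G is not 6-colorable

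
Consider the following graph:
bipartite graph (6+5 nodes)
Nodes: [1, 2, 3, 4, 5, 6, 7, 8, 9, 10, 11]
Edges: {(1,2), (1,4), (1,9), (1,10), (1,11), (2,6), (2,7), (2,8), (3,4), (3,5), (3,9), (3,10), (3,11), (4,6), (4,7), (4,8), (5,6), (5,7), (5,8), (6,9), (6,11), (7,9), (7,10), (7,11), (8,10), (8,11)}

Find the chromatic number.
Clique number ω(G) = 2 (lower bound: χ ≥ ω).
The graph is bipartite (no odd cycle), so 2 colors suffice: χ(G) = 2.
A valid 2-coloring: color 1: [1, 3, 6, 7, 8]; color 2: [2, 4, 5, 9, 10, 11].

χ(G) = 2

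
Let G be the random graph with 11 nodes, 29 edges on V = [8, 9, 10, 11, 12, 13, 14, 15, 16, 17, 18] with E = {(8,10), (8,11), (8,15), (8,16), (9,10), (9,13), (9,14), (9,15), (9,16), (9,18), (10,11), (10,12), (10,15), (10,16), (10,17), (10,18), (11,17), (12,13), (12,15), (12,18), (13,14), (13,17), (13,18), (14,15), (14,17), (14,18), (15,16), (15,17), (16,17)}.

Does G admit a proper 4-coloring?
Yes, G is 4-colorable

A valid 4-coloring: color 1: [10, 13]; color 2: [11, 15, 18]; color 3: [8, 9, 12, 17]; color 4: [14, 16].
(χ(G) = 4 ≤ 4.)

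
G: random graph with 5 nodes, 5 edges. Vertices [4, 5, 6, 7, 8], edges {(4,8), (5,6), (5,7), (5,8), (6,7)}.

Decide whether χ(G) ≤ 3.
A valid 3-coloring: color 1: [4, 5]; color 2: [6, 8]; color 3: [7].
(χ(G) = 3 ≤ 3.)

Yes, G is 3-colorable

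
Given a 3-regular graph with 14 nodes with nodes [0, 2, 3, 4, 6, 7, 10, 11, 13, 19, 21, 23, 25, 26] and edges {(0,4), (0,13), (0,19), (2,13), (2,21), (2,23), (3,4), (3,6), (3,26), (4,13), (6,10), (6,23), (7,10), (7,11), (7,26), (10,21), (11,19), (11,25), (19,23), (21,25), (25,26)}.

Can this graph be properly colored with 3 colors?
Yes, G is 3-colorable

A valid 3-coloring: color 1: [2, 4, 10, 19, 25]; color 2: [0, 3, 7, 21, 23]; color 3: [6, 11, 13, 26].
(χ(G) = 3 ≤ 3.)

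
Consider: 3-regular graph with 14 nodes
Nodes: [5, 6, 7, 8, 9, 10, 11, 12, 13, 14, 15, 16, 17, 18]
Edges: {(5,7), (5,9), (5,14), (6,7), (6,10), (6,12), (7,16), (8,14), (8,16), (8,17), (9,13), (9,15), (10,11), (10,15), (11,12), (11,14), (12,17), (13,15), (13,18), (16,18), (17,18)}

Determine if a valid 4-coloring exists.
A valid 4-coloring: color 1: [7, 10, 13, 14, 17]; color 2: [5, 6, 8, 11, 15, 18]; color 3: [9, 12, 16].
(χ(G) = 3 ≤ 4.)

Yes, G is 4-colorable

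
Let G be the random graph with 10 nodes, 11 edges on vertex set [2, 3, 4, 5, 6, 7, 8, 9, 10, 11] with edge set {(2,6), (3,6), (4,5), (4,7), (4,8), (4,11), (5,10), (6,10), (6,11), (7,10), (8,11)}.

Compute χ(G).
Clique number ω(G) = 3 (lower bound: χ ≥ ω).
The clique on [4, 8, 11] has size 3, forcing χ ≥ 3, and the coloring below uses 3 colors, so χ(G) = 3.
A valid 3-coloring: color 1: [4, 6, 9]; color 2: [2, 3, 10, 11]; color 3: [5, 7, 8].

χ(G) = 3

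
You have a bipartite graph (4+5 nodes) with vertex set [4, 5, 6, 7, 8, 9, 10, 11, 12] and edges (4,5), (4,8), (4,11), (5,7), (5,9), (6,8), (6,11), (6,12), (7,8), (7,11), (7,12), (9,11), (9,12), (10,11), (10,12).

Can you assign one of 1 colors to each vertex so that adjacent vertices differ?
Edge (4,8) forces its endpoints to differ, so 1 color is not enough.

No, G is not 1-colorable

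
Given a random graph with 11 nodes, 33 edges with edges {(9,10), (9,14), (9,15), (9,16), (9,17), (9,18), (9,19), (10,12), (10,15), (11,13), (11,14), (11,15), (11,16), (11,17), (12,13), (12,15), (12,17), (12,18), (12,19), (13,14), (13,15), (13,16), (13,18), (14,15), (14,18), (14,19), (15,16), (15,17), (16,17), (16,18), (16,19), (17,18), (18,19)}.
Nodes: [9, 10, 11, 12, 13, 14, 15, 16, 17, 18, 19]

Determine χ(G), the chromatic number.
Clique number ω(G) = 4 (lower bound: χ ≥ ω).
The clique on [9, 16, 17, 18] has size 4, forcing χ ≥ 4, and the coloring below uses 4 colors, so χ(G) = 4.
A valid 4-coloring: color 1: [15, 18]; color 2: [12, 14, 16]; color 3: [9, 11]; color 4: [10, 13, 17, 19].

χ(G) = 4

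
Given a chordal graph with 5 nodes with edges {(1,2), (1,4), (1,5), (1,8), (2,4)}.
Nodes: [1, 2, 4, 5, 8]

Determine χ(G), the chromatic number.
Clique number ω(G) = 3 (lower bound: χ ≥ ω).
The clique on [1, 2, 4] has size 3, forcing χ ≥ 3, and the coloring below uses 3 colors, so χ(G) = 3.
A valid 3-coloring: color 1: [1]; color 2: [2, 5, 8]; color 3: [4].

χ(G) = 3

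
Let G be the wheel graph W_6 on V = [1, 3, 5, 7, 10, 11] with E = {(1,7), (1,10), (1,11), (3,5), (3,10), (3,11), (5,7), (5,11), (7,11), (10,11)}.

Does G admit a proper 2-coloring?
No, G is not 2-colorable

The clique on vertices [1, 10, 11] has size 3 > 2, so it alone needs 3 colors.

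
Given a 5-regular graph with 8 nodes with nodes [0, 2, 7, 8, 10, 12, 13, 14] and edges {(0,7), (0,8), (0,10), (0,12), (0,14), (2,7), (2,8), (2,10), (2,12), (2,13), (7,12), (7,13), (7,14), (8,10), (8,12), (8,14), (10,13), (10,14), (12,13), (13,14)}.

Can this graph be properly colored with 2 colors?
No, G is not 2-colorable

The clique on vertices [0, 8, 10, 14] has size 4 > 2, so it alone needs 4 colors.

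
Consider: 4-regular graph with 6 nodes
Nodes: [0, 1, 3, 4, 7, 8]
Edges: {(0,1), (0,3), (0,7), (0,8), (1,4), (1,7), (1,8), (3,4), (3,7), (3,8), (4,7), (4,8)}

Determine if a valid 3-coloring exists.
A valid 3-coloring: color 1: [0, 4]; color 2: [7, 8]; color 3: [1, 3].
(χ(G) = 3 ≤ 3.)

Yes, G is 3-colorable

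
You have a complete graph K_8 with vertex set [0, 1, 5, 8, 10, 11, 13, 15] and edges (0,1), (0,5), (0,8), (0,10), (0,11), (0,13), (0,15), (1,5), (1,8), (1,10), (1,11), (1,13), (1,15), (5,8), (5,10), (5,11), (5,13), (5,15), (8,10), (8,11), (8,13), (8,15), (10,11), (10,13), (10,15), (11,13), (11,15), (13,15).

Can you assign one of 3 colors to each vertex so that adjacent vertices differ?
The clique on vertices [0, 1, 5, 8, 10, 11, 13, 15] has size 8 > 3, so it alone needs 8 colors.

No, G is not 3-colorable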